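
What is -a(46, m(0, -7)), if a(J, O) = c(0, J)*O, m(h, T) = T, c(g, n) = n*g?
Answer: 0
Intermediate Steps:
c(g, n) = g*n
a(J, O) = 0 (a(J, O) = (0*J)*O = 0*O = 0)
-a(46, m(0, -7)) = -1*0 = 0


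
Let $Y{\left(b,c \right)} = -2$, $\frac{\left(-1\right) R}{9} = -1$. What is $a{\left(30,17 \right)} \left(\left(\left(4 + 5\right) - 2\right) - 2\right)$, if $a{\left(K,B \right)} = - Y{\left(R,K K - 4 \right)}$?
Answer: $10$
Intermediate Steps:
$R = 9$ ($R = \left(-9\right) \left(-1\right) = 9$)
$a{\left(K,B \right)} = 2$ ($a{\left(K,B \right)} = \left(-1\right) \left(-2\right) = 2$)
$a{\left(30,17 \right)} \left(\left(\left(4 + 5\right) - 2\right) - 2\right) = 2 \left(\left(\left(4 + 5\right) - 2\right) - 2\right) = 2 \left(\left(9 - 2\right) - 2\right) = 2 \left(7 - 2\right) = 2 \cdot 5 = 10$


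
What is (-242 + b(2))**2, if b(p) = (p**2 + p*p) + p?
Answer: 53824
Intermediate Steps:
b(p) = p + 2*p**2 (b(p) = (p**2 + p**2) + p = 2*p**2 + p = p + 2*p**2)
(-242 + b(2))**2 = (-242 + 2*(1 + 2*2))**2 = (-242 + 2*(1 + 4))**2 = (-242 + 2*5)**2 = (-242 + 10)**2 = (-232)**2 = 53824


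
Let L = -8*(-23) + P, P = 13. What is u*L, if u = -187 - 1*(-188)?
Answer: 197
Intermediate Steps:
u = 1 (u = -187 + 188 = 1)
L = 197 (L = -8*(-23) + 13 = 184 + 13 = 197)
u*L = 1*197 = 197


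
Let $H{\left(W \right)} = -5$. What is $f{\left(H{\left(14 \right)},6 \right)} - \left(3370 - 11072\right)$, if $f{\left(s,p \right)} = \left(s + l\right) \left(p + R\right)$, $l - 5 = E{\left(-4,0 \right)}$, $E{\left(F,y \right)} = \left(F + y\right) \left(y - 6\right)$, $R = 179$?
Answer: $12142$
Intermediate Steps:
$E{\left(F,y \right)} = \left(-6 + y\right) \left(F + y\right)$ ($E{\left(F,y \right)} = \left(F + y\right) \left(-6 + y\right) = \left(-6 + y\right) \left(F + y\right)$)
$l = 29$ ($l = 5 - \left(-24 - 0^{2}\right) = 5 + \left(0 + 24 + 0 + 0\right) = 5 + 24 = 29$)
$f{\left(s,p \right)} = \left(29 + s\right) \left(179 + p\right)$ ($f{\left(s,p \right)} = \left(s + 29\right) \left(p + 179\right) = \left(29 + s\right) \left(179 + p\right)$)
$f{\left(H{\left(14 \right)},6 \right)} - \left(3370 - 11072\right) = \left(5191 + 29 \cdot 6 + 179 \left(-5\right) + 6 \left(-5\right)\right) - \left(3370 - 11072\right) = \left(5191 + 174 - 895 - 30\right) - \left(3370 - 11072\right) = 4440 - -7702 = 4440 + 7702 = 12142$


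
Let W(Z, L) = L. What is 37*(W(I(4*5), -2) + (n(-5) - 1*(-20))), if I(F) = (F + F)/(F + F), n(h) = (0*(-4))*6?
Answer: 666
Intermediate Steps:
n(h) = 0 (n(h) = 0*6 = 0)
I(F) = 1 (I(F) = (2*F)/((2*F)) = (2*F)*(1/(2*F)) = 1)
37*(W(I(4*5), -2) + (n(-5) - 1*(-20))) = 37*(-2 + (0 - 1*(-20))) = 37*(-2 + (0 + 20)) = 37*(-2 + 20) = 37*18 = 666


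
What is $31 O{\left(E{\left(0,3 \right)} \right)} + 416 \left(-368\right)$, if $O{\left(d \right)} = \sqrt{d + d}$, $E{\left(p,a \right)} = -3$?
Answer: $-153088 + 31 i \sqrt{6} \approx -1.5309 \cdot 10^{5} + 75.934 i$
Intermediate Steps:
$O{\left(d \right)} = \sqrt{2} \sqrt{d}$ ($O{\left(d \right)} = \sqrt{2 d} = \sqrt{2} \sqrt{d}$)
$31 O{\left(E{\left(0,3 \right)} \right)} + 416 \left(-368\right) = 31 \sqrt{2} \sqrt{-3} + 416 \left(-368\right) = 31 \sqrt{2} i \sqrt{3} - 153088 = 31 i \sqrt{6} - 153088 = -153088 + 31 i \sqrt{6}$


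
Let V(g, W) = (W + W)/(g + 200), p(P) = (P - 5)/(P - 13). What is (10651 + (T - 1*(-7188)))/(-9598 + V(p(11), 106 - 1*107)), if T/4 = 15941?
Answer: -16075791/1890808 ≈ -8.5021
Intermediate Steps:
T = 63764 (T = 4*15941 = 63764)
p(P) = (-5 + P)/(-13 + P)
V(g, W) = 2*W/(200 + g) (V(g, W) = (2*W)/(200 + g) = 2*W/(200 + g))
(10651 + (T - 1*(-7188)))/(-9598 + V(p(11), 106 - 1*107)) = (10651 + (63764 - 1*(-7188)))/(-9598 + 2*(106 - 1*107)/(200 + (-5 + 11)/(-13 + 11))) = (10651 + (63764 + 7188))/(-9598 + 2*(106 - 107)/(200 + 6/(-2))) = (10651 + 70952)/(-9598 + 2*(-1)/(200 - 1/2*6)) = 81603/(-9598 + 2*(-1)/(200 - 3)) = 81603/(-9598 + 2*(-1)/197) = 81603/(-9598 + 2*(-1)*(1/197)) = 81603/(-9598 - 2/197) = 81603/(-1890808/197) = 81603*(-197/1890808) = -16075791/1890808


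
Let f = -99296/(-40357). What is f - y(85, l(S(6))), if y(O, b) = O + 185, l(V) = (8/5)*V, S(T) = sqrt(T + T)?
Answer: -10797094/40357 ≈ -267.54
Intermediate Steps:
S(T) = sqrt(2)*sqrt(T) (S(T) = sqrt(2*T) = sqrt(2)*sqrt(T))
l(V) = 8*V/5 (l(V) = (8*(1/5))*V = 8*V/5)
y(O, b) = 185 + O
f = 99296/40357 (f = -99296*(-1/40357) = 99296/40357 ≈ 2.4604)
f - y(85, l(S(6))) = 99296/40357 - (185 + 85) = 99296/40357 - 1*270 = 99296/40357 - 270 = -10797094/40357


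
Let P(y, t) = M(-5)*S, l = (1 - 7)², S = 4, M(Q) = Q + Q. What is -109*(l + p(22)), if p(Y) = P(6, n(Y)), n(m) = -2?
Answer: 436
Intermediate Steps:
M(Q) = 2*Q
l = 36 (l = (-6)² = 36)
P(y, t) = -40 (P(y, t) = (2*(-5))*4 = -10*4 = -40)
p(Y) = -40
-109*(l + p(22)) = -109*(36 - 40) = -109*(-4) = 436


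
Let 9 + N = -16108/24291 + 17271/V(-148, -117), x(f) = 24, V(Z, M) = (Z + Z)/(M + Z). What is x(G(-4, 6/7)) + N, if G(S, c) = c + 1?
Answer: 111278497237/7190136 ≈ 15477.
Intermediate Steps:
V(Z, M) = 2*Z/(M + Z) (V(Z, M) = (2*Z)/(M + Z) = 2*Z/(M + Z))
G(S, c) = 1 + c
N = 111105933973/7190136 (N = -9 + (-16108/24291 + 17271/((2*(-148)/(-117 - 148)))) = -9 + (-16108*1/24291 + 17271/((2*(-148)/(-265)))) = -9 + (-16108/24291 + 17271/((2*(-148)*(-1/265)))) = -9 + (-16108/24291 + 17271/(296/265)) = -9 + (-16108/24291 + 17271*(265/296)) = -9 + (-16108/24291 + 4576815/296) = -9 + 111170645197/7190136 = 111105933973/7190136 ≈ 15453.)
x(G(-4, 6/7)) + N = 24 + 111105933973/7190136 = 111278497237/7190136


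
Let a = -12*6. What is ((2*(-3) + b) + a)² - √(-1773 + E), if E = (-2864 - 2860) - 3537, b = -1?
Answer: 6241 - 3*I*√1226 ≈ 6241.0 - 105.04*I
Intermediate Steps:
E = -9261 (E = -5724 - 3537 = -9261)
a = -72
((2*(-3) + b) + a)² - √(-1773 + E) = ((2*(-3) - 1) - 72)² - √(-1773 - 9261) = ((-6 - 1) - 72)² - √(-11034) = (-7 - 72)² - 3*I*√1226 = (-79)² - 3*I*√1226 = 6241 - 3*I*√1226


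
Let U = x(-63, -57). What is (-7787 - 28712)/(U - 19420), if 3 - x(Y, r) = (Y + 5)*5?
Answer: 36499/19127 ≈ 1.9082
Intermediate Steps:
x(Y, r) = -22 - 5*Y (x(Y, r) = 3 - (Y + 5)*5 = 3 - (5 + Y)*5 = 3 - (25 + 5*Y) = 3 + (-25 - 5*Y) = -22 - 5*Y)
U = 293 (U = -22 - 5*(-63) = -22 + 315 = 293)
(-7787 - 28712)/(U - 19420) = (-7787 - 28712)/(293 - 19420) = -36499/(-19127) = -36499*(-1/19127) = 36499/19127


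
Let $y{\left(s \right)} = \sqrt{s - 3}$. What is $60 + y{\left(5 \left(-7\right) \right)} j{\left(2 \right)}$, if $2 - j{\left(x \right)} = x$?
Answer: $60$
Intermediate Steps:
$j{\left(x \right)} = 2 - x$
$y{\left(s \right)} = \sqrt{-3 + s}$
$60 + y{\left(5 \left(-7\right) \right)} j{\left(2 \right)} = 60 + \sqrt{-3 + 5 \left(-7\right)} \left(2 - 2\right) = 60 + \sqrt{-3 - 35} \left(2 - 2\right) = 60 + \sqrt{-38} \cdot 0 = 60 + i \sqrt{38} \cdot 0 = 60 + 0 = 60$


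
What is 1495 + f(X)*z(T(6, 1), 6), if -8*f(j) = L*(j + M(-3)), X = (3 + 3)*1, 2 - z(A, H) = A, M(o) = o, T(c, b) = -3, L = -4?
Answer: 3005/2 ≈ 1502.5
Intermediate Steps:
z(A, H) = 2 - A
X = 6 (X = 6*1 = 6)
f(j) = -3/2 + j/2 (f(j) = -(-1)*(j - 3)/2 = -(-1)*(-3 + j)/2 = -(12 - 4*j)/8 = -3/2 + j/2)
1495 + f(X)*z(T(6, 1), 6) = 1495 + (-3/2 + (½)*6)*(2 - 1*(-3)) = 1495 + (-3/2 + 3)*(2 + 3) = 1495 + (3/2)*5 = 1495 + 15/2 = 3005/2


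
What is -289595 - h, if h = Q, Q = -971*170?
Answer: -124525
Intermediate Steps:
Q = -165070
h = -165070
-289595 - h = -289595 - 1*(-165070) = -289595 + 165070 = -124525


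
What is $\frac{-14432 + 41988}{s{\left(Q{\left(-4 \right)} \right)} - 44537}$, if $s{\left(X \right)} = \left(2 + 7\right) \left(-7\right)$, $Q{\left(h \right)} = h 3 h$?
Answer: $- \frac{6889}{11150} \approx -0.61785$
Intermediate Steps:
$Q{\left(h \right)} = 3 h^{2}$ ($Q{\left(h \right)} = 3 h h = 3 h^{2}$)
$s{\left(X \right)} = -63$ ($s{\left(X \right)} = 9 \left(-7\right) = -63$)
$\frac{-14432 + 41988}{s{\left(Q{\left(-4 \right)} \right)} - 44537} = \frac{-14432 + 41988}{-63 - 44537} = \frac{27556}{-44600} = 27556 \left(- \frac{1}{44600}\right) = - \frac{6889}{11150}$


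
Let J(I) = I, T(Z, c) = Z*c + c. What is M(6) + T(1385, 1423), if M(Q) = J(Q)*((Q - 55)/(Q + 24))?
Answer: 9861341/5 ≈ 1.9723e+6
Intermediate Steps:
T(Z, c) = c + Z*c
M(Q) = Q*(-55 + Q)/(24 + Q) (M(Q) = Q*((Q - 55)/(Q + 24)) = Q*((-55 + Q)/(24 + Q)) = Q*(-55 + Q)/(24 + Q))
M(6) + T(1385, 1423) = 6*(-55 + 6)/(24 + 6) + 1423*(1 + 1385) = 6*(-49)/30 + 1423*1386 = 6*(1/30)*(-49) + 1972278 = -49/5 + 1972278 = 9861341/5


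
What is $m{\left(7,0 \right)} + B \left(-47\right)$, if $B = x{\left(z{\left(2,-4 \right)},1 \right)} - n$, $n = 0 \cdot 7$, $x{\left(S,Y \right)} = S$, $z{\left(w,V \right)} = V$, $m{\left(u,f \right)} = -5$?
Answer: $183$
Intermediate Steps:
$n = 0$
$B = -4$ ($B = -4 - 0 = -4 + 0 = -4$)
$m{\left(7,0 \right)} + B \left(-47\right) = -5 - -188 = -5 + 188 = 183$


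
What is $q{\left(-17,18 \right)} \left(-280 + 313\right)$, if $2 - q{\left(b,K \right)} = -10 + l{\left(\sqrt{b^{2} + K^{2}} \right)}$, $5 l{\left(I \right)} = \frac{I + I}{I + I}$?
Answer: $\frac{1947}{5} \approx 389.4$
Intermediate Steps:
$l{\left(I \right)} = \frac{1}{5}$ ($l{\left(I \right)} = \frac{\left(I + I\right) \frac{1}{I + I}}{5} = \frac{2 I \frac{1}{2 I}}{5} = \frac{1}{5} \cdot 1 = \frac{1}{5}$)
$q{\left(b,K \right)} = \frac{59}{5}$ ($q{\left(b,K \right)} = 2 - \left(-10 + \frac{1}{5}\right) = 2 - - \frac{49}{5} = 2 + \frac{49}{5} = \frac{59}{5}$)
$q{\left(-17,18 \right)} \left(-280 + 313\right) = \frac{59 \left(-280 + 313\right)}{5} = \frac{59}{5} \cdot 33 = \frac{1947}{5}$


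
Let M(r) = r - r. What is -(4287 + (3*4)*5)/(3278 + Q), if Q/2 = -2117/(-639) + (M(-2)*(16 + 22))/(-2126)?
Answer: -2777733/2098876 ≈ -1.3234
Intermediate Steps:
M(r) = 0
Q = 4234/639 (Q = 2*(-2117/(-639) + (0*(16 + 22))/(-2126)) = 2*(-2117*(-1/639) + (0*38)*(-1/2126)) = 2*(2117/639 + 0*(-1/2126)) = 2*(2117/639 + 0) = 2*(2117/639) = 4234/639 ≈ 6.6260)
-(4287 + (3*4)*5)/(3278 + Q) = -(4287 + (3*4)*5)/(3278 + 4234/639) = -(4287 + 12*5)/2098876/639 = -(4287 + 60)*639/2098876 = -4347*639/2098876 = -1*2777733/2098876 = -2777733/2098876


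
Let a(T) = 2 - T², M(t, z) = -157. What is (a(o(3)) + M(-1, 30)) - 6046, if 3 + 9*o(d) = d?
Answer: -6201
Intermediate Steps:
o(d) = -⅓ + d/9
(a(o(3)) + M(-1, 30)) - 6046 = ((2 - (-⅓ + (⅑)*3)²) - 157) - 6046 = ((2 - (-⅓ + ⅓)²) - 157) - 6046 = ((2 - 1*0²) - 157) - 6046 = ((2 - 1*0) - 157) - 6046 = ((2 + 0) - 157) - 6046 = (2 - 157) - 6046 = -155 - 6046 = -6201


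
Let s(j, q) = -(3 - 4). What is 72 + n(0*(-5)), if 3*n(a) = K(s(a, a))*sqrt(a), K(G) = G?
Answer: 72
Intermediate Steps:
s(j, q) = 1 (s(j, q) = -1*(-1) = 1)
n(a) = sqrt(a)/3 (n(a) = (1*sqrt(a))/3 = sqrt(a)/3)
72 + n(0*(-5)) = 72 + sqrt(0*(-5))/3 = 72 + sqrt(0)/3 = 72 + (1/3)*0 = 72 + 0 = 72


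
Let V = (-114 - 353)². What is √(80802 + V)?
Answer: √298891 ≈ 546.71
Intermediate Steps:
V = 218089 (V = (-467)² = 218089)
√(80802 + V) = √(80802 + 218089) = √298891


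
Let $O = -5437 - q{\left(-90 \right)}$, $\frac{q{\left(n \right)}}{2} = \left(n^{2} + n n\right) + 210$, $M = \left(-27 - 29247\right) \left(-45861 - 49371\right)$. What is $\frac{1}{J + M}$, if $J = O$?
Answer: $\frac{1}{2787783311} \approx 3.5871 \cdot 10^{-10}$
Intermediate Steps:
$M = 2787821568$ ($M = \left(-29274\right) \left(-95232\right) = 2787821568$)
$q{\left(n \right)} = 420 + 4 n^{2}$ ($q{\left(n \right)} = 2 \left(\left(n^{2} + n n\right) + 210\right) = 2 \left(\left(n^{2} + n^{2}\right) + 210\right) = 2 \left(2 n^{2} + 210\right) = 2 \left(210 + 2 n^{2}\right) = 420 + 4 n^{2}$)
$O = -38257$ ($O = -5437 - \left(420 + 4 \left(-90\right)^{2}\right) = -5437 - \left(420 + 4 \cdot 8100\right) = -5437 - \left(420 + 32400\right) = -5437 - 32820 = -38257$)
$J = -38257$
$\frac{1}{J + M} = \frac{1}{-38257 + 2787821568} = \frac{1}{2787783311}$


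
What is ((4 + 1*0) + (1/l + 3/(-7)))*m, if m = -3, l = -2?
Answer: -129/14 ≈ -9.2143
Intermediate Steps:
((4 + 1*0) + (1/l + 3/(-7)))*m = ((4 + 1*0) + (1/(-2) + 3/(-7)))*(-3) = ((4 + 0) + (1*(-½) + 3*(-⅐)))*(-3) = (4 + (-½ - 3/7))*(-3) = (4 - 13/14)*(-3) = (43/14)*(-3) = -129/14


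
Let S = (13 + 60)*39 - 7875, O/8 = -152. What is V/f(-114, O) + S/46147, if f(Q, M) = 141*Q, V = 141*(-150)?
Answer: 1058143/876793 ≈ 1.2068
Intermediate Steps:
O = -1216 (O = 8*(-152) = -1216)
V = -21150
S = -5028 (S = 73*39 - 7875 = 2847 - 7875 = -5028)
V/f(-114, O) + S/46147 = -21150/(141*(-114)) - 5028/46147 = -21150/(-16074) - 5028*1/46147 = -21150*(-1/16074) - 5028/46147 = 25/19 - 5028/46147 = 1058143/876793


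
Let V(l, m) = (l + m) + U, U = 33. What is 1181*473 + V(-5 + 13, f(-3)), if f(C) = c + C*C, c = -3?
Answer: 558660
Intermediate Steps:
f(C) = -3 + C**2 (f(C) = -3 + C*C = -3 + C**2)
V(l, m) = 33 + l + m (V(l, m) = (l + m) + 33 = 33 + l + m)
1181*473 + V(-5 + 13, f(-3)) = 1181*473 + (33 + (-5 + 13) + (-3 + (-3)**2)) = 558613 + (33 + 8 + (-3 + 9)) = 558613 + (33 + 8 + 6) = 558613 + 47 = 558660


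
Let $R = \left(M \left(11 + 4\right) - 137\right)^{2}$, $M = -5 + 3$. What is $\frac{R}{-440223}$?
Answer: $- \frac{27889}{440223} \approx -0.063352$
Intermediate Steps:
$M = -2$
$R = 27889$ ($R = \left(- 2 \left(11 + 4\right) - 137\right)^{2} = \left(\left(-2\right) 15 - 137\right)^{2} = \left(-30 - 137\right)^{2} = \left(-167\right)^{2} = 27889$)
$\frac{R}{-440223} = \frac{27889}{-440223} = 27889 \left(- \frac{1}{440223}\right) = - \frac{27889}{440223}$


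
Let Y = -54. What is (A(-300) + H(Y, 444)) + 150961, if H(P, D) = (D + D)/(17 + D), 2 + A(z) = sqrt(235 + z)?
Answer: 69592987/461 + I*sqrt(65) ≈ 1.5096e+5 + 8.0623*I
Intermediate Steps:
A(z) = -2 + sqrt(235 + z)
H(P, D) = 2*D/(17 + D) (H(P, D) = (2*D)/(17 + D) = 2*D/(17 + D))
(A(-300) + H(Y, 444)) + 150961 = ((-2 + sqrt(235 - 300)) + 2*444/(17 + 444)) + 150961 = ((-2 + sqrt(-65)) + 2*444/461) + 150961 = ((-2 + I*sqrt(65)) + 2*444*(1/461)) + 150961 = ((-2 + I*sqrt(65)) + 888/461) + 150961 = (-34/461 + I*sqrt(65)) + 150961 = 69592987/461 + I*sqrt(65)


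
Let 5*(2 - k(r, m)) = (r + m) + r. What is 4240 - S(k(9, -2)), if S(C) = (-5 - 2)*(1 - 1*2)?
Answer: 4233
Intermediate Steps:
k(r, m) = 2 - 2*r/5 - m/5 (k(r, m) = 2 - ((r + m) + r)/5 = 2 - ((m + r) + r)/5 = 2 - (m + 2*r)/5 = 2 + (-2*r/5 - m/5) = 2 - 2*r/5 - m/5)
S(C) = 7 (S(C) = -7*(1 - 2) = -7*(-1) = 7)
4240 - S(k(9, -2)) = 4240 - 1*7 = 4240 - 7 = 4233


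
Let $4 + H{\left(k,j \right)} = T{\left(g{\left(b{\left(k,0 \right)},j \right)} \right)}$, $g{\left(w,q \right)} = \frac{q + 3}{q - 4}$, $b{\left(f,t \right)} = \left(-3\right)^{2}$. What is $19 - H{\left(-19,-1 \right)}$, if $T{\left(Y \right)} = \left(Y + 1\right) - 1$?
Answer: $\frac{117}{5} \approx 23.4$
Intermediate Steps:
$b{\left(f,t \right)} = 9$
$g{\left(w,q \right)} = \frac{3 + q}{-4 + q}$
$T{\left(Y \right)} = Y$ ($T{\left(Y \right)} = \left(1 + Y\right) - 1 = Y$)
$H{\left(k,j \right)} = -4 + \frac{3 + j}{-4 + j}$
$19 - H{\left(-19,-1 \right)} = 19 - \frac{19 - -3}{-4 - 1} = 19 - \frac{19 + 3}{-5} = 19 - \left(- \frac{1}{5}\right) 22 = 19 - - \frac{22}{5} = 19 + \frac{22}{5} = \frac{117}{5}$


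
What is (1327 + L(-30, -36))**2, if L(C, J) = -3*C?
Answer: 2007889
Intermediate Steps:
(1327 + L(-30, -36))**2 = (1327 - 3*(-30))**2 = (1327 + 90)**2 = 1417**2 = 2007889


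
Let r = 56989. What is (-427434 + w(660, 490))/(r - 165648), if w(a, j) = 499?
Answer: 426935/108659 ≈ 3.9291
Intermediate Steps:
(-427434 + w(660, 490))/(r - 165648) = (-427434 + 499)/(56989 - 165648) = -426935/(-108659) = -426935*(-1/108659) = 426935/108659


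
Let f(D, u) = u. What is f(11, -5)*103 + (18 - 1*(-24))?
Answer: -473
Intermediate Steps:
f(11, -5)*103 + (18 - 1*(-24)) = -5*103 + (18 - 1*(-24)) = -515 + (18 + 24) = -515 + 42 = -473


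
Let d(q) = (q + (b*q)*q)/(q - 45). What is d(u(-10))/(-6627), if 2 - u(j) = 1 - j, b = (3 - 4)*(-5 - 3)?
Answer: 71/39762 ≈ 0.0017856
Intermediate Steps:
b = 8 (b = -1*(-8) = 8)
u(j) = 1 + j (u(j) = 2 - (1 - j) = 2 + (-1 + j) = 1 + j)
d(q) = (q + 8*q²)/(-45 + q) (d(q) = (q + (8*q)*q)/(q - 45) = (q + 8*q²)/(-45 + q))
d(u(-10))/(-6627) = ((1 - 10)*(1 + 8*(1 - 10))/(-45 + (1 - 10)))/(-6627) = -9*(1 + 8*(-9))/(-45 - 9)*(-1/6627) = -9*(1 - 72)/(-54)*(-1/6627) = -9*(-1/54)*(-71)*(-1/6627) = -71/6*(-1/6627) = 71/39762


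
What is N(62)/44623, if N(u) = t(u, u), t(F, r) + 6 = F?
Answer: 56/44623 ≈ 0.0012550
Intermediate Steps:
t(F, r) = -6 + F
N(u) = -6 + u
N(62)/44623 = (-6 + 62)/44623 = 56*(1/44623) = 56/44623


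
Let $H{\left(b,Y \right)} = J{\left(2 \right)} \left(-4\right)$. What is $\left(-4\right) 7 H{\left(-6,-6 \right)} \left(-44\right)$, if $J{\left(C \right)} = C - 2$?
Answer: $0$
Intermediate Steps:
$J{\left(C \right)} = -2 + C$
$H{\left(b,Y \right)} = 0$ ($H{\left(b,Y \right)} = \left(-2 + 2\right) \left(-4\right) = 0 \left(-4\right) = 0$)
$\left(-4\right) 7 H{\left(-6,-6 \right)} \left(-44\right) = \left(-4\right) 7 \cdot 0 \left(-44\right) = \left(-28\right) 0 \left(-44\right) = 0 \left(-44\right) = 0$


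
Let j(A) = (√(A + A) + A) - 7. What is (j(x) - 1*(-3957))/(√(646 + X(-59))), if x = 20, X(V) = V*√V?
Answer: 2*(1985 + √10)/√(646 - 59*I*√59) ≈ 134.98 + 42.625*I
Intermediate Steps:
X(V) = V^(3/2)
j(A) = -7 + A + √2*√A (j(A) = (√(2*A) + A) - 7 = (√2*√A + A) - 7 = (A + √2*√A) - 7 = -7 + A + √2*√A)
(j(x) - 1*(-3957))/(√(646 + X(-59))) = ((-7 + 20 + √2*√20) - 1*(-3957))/(√(646 + (-59)^(3/2))) = ((-7 + 20 + √2*(2*√5)) + 3957)/(√(646 - 59*I*√59)) = ((-7 + 20 + 2*√10) + 3957)/√(646 - 59*I*√59) = ((13 + 2*√10) + 3957)/√(646 - 59*I*√59) = (3970 + 2*√10)/√(646 - 59*I*√59)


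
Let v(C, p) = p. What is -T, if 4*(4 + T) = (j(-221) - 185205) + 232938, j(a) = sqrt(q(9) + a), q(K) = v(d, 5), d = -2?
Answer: -47717/4 - 3*I*sqrt(6)/2 ≈ -11929.0 - 3.6742*I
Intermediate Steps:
q(K) = 5
j(a) = sqrt(5 + a)
T = 47717/4 + 3*I*sqrt(6)/2 (T = -4 + ((sqrt(5 - 221) - 185205) + 232938)/4 = -4 + ((sqrt(-216) - 185205) + 232938)/4 = -4 + ((6*I*sqrt(6) - 185205) + 232938)/4 = -4 + ((-185205 + 6*I*sqrt(6)) + 232938)/4 = -4 + (47733 + 6*I*sqrt(6))/4 = -4 + (47733/4 + 3*I*sqrt(6)/2) = 47717/4 + 3*I*sqrt(6)/2 ≈ 11929.0 + 3.6742*I)
-T = -(47717/4 + 3*I*sqrt(6)/2) = -47717/4 - 3*I*sqrt(6)/2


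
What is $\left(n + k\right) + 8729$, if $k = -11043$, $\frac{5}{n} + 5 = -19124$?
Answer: $- \frac{44264511}{19129} \approx -2314.0$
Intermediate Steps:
$n = - \frac{5}{19129}$ ($n = \frac{5}{-5 - 19124} = \frac{5}{-19129} = 5 \left(- \frac{1}{19129}\right) = - \frac{5}{19129} \approx -0.00026138$)
$\left(n + k\right) + 8729 = \left(- \frac{5}{19129} - 11043\right) + 8729 = - \frac{211241552}{19129} + 8729 = - \frac{44264511}{19129}$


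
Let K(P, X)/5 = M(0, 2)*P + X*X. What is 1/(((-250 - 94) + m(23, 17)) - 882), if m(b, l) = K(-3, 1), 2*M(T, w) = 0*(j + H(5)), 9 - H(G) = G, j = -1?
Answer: -1/1221 ≈ -0.00081900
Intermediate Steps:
H(G) = 9 - G
M(T, w) = 0 (M(T, w) = (0*(-1 + (9 - 1*5)))/2 = (0*(-1 + (9 - 5)))/2 = (0*(-1 + 4))/2 = (0*3)/2 = (1/2)*0 = 0)
K(P, X) = 5*X**2 (K(P, X) = 5*(0*P + X*X) = 5*(0 + X**2) = 5*X**2)
m(b, l) = 5 (m(b, l) = 5*1**2 = 5*1 = 5)
1/(((-250 - 94) + m(23, 17)) - 882) = 1/(((-250 - 94) + 5) - 882) = 1/((-344 + 5) - 882) = 1/(-339 - 882) = 1/(-1221) = -1/1221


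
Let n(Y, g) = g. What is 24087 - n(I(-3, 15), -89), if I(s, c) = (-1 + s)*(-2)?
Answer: 24176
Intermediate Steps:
I(s, c) = 2 - 2*s
24087 - n(I(-3, 15), -89) = 24087 - 1*(-89) = 24087 + 89 = 24176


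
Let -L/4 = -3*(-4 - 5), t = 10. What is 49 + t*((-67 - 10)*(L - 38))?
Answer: 112469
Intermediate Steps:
L = -108 (L = -(-12)*(-4 - 5) = -(-12)*(-9) = -4*27 = -108)
49 + t*((-67 - 10)*(L - 38)) = 49 + 10*((-67 - 10)*(-108 - 38)) = 49 + 10*(-77*(-146)) = 49 + 10*11242 = 49 + 112420 = 112469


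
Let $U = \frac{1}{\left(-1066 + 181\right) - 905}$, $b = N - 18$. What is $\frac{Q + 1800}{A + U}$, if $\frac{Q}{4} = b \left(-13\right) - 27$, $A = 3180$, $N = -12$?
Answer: $\frac{5821080}{5692199} \approx 1.0226$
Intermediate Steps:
$b = -30$ ($b = -12 - 18 = -30$)
$U = - \frac{1}{1790}$ ($U = \frac{1}{-885 - 905} = \frac{1}{-1790} = - \frac{1}{1790} \approx -0.00055866$)
$Q = 1452$ ($Q = 4 \left(\left(-30\right) \left(-13\right) - 27\right) = 4 \left(390 - 27\right) = 4 \cdot 363 = 1452$)
$\frac{Q + 1800}{A + U} = \frac{1452 + 1800}{3180 - \frac{1}{1790}} = \frac{3252}{\frac{5692199}{1790}} = 3252 \cdot \frac{1790}{5692199} = \frac{5821080}{5692199}$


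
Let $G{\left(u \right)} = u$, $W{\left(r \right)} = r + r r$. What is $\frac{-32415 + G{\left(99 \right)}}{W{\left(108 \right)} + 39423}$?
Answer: $- \frac{10772}{17065} \approx -0.63123$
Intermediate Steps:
$W{\left(r \right)} = r + r^{2}$
$\frac{-32415 + G{\left(99 \right)}}{W{\left(108 \right)} + 39423} = \frac{-32415 + 99}{108 \left(1 + 108\right) + 39423} = - \frac{32316}{108 \cdot 109 + 39423} = - \frac{32316}{11772 + 39423} = - \frac{32316}{51195} = \left(-32316\right) \frac{1}{51195} = - \frac{10772}{17065}$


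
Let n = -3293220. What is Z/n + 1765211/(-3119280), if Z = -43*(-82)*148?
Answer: -124016969981/171207921360 ≈ -0.72436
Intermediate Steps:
Z = 521848 (Z = 3526*148 = 521848)
Z/n + 1765211/(-3119280) = 521848/(-3293220) + 1765211/(-3119280) = 521848*(-1/3293220) + 1765211*(-1/3119280) = -130462/823305 - 1765211/3119280 = -124016969981/171207921360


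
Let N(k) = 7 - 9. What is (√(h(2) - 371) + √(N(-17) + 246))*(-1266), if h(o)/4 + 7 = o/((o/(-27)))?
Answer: -2532*√61 - 16458*I*√3 ≈ -19776.0 - 28506.0*I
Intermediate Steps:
N(k) = -2
h(o) = -136 (h(o) = -28 + 4*(o/((o/(-27)))) = -28 + 4*(o/((o*(-1/27)))) = -28 + 4*(o/((-o/27))) = -28 + 4*(o*(-27/o)) = -28 + 4*(-27) = -28 - 108 = -136)
(√(h(2) - 371) + √(N(-17) + 246))*(-1266) = (√(-136 - 371) + √(-2 + 246))*(-1266) = (√(-507) + √244)*(-1266) = (13*I*√3 + 2*√61)*(-1266) = (2*√61 + 13*I*√3)*(-1266) = -2532*√61 - 16458*I*√3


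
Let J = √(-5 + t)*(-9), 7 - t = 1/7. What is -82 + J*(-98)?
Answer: -82 + 126*√91 ≈ 1120.0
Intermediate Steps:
t = 48/7 (t = 7 - 1/7 = 7 - 1*⅐ = 7 - ⅐ = 48/7 ≈ 6.8571)
J = -9*√91/7 (J = √(-5 + 48/7)*(-9) = √(13/7)*(-9) = (√91/7)*(-9) = -9*√91/7 ≈ -12.265)
-82 + J*(-98) = -82 - 9*√91/7*(-98) = -82 + 126*√91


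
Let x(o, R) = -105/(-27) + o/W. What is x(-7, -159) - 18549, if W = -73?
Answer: -12184075/657 ≈ -18545.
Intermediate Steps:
x(o, R) = 35/9 - o/73 (x(o, R) = -105/(-27) + o/(-73) = -105*(-1/27) + o*(-1/73) = 35/9 - o/73)
x(-7, -159) - 18549 = (35/9 - 1/73*(-7)) - 18549 = (35/9 + 7/73) - 18549 = 2618/657 - 18549 = -12184075/657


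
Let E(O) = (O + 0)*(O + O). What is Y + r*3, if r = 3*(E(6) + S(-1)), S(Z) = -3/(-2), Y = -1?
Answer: 1321/2 ≈ 660.50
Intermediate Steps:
S(Z) = 3/2 (S(Z) = -3*(-½) = 3/2)
E(O) = 2*O² (E(O) = O*(2*O) = 2*O²)
r = 441/2 (r = 3*(2*6² + 3/2) = 3*(2*36 + 3/2) = 3*(72 + 3/2) = 3*(147/2) = 441/2 ≈ 220.50)
Y + r*3 = -1 + (441/2)*3 = -1 + 1323/2 = 1321/2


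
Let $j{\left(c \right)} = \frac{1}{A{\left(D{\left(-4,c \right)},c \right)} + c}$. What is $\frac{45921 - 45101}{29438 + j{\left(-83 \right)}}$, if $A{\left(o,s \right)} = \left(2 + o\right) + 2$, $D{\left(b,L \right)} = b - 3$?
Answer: $\frac{70520}{2531667} \approx 0.027855$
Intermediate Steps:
$D{\left(b,L \right)} = -3 + b$
$A{\left(o,s \right)} = 4 + o$
$j{\left(c \right)} = \frac{1}{-3 + c}$ ($j{\left(c \right)} = \frac{1}{\left(4 - 7\right) + c} = \frac{1}{-3 + c}$)
$\frac{45921 - 45101}{29438 + j{\left(-83 \right)}} = \frac{45921 - 45101}{29438 + \frac{1}{-3 - 83}} = \frac{820}{29438 + \frac{1}{-86}} = \frac{820}{29438 - \frac{1}{86}} = \frac{820}{\frac{2531667}{86}} = 820 \cdot \frac{86}{2531667} = \frac{70520}{2531667}$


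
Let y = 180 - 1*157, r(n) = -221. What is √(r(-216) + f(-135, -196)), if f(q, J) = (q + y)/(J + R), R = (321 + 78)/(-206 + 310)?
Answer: I*√1796625805/2855 ≈ 14.846*I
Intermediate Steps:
R = 399/104 ≈ 3.8365
y = 23 (y = 180 - 157 = 23)
f(q, J) = (23 + q)/(399/104 + J) (f(q, J) = (q + 23)/(J + 399/104) = (23 + q)/(399/104 + J))
√(r(-216) + f(-135, -196)) = √(-221 + 104*(23 - 135)/(399 + 104*(-196))) = √(-221 + 104*(-112)/(399 - 20384)) = √(-221 + 104*(-112)/(-19985)) = √(-221 + 104*(-1/19985)*(-112)) = √(-221 + 1664/2855) = √(-629291/2855) = I*√1796625805/2855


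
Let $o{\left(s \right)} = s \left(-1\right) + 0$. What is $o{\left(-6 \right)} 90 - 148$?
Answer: $392$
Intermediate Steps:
$o{\left(s \right)} = - s$ ($o{\left(s \right)} = - s + 0 = - s$)
$o{\left(-6 \right)} 90 - 148 = \left(-1\right) \left(-6\right) 90 - 148 = 6 \cdot 90 - 148 = 540 - 148 = 392$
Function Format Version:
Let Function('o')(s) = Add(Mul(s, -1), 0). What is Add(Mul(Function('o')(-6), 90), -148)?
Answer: 392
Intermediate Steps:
Function('o')(s) = Mul(-1, s) (Function('o')(s) = Add(Mul(-1, s), 0) = Mul(-1, s))
Add(Mul(Function('o')(-6), 90), -148) = Add(Mul(Mul(-1, -6), 90), -148) = Add(Mul(6, 90), -148) = Add(540, -148) = 392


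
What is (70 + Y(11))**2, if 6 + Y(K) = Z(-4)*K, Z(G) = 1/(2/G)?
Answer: 1764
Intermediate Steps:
Z(G) = G/2
Y(K) = -6 - 2*K (Y(K) = -6 + ((1/2)*(-4))*K = -6 - 2*K)
(70 + Y(11))**2 = (70 + (-6 - 2*11))**2 = (70 + (-6 - 22))**2 = (70 - 28)**2 = 42**2 = 1764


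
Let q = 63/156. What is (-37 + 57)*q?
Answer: 105/13 ≈ 8.0769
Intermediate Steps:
q = 21/52 (q = 63*(1/156) = 21/52 ≈ 0.40385)
(-37 + 57)*q = (-37 + 57)*(21/52) = 20*(21/52) = 105/13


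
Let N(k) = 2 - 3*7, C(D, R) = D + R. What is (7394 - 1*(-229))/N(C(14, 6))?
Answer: -7623/19 ≈ -401.21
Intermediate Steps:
N(k) = -19 (N(k) = 2 - 21 = -19)
(7394 - 1*(-229))/N(C(14, 6)) = (7394 - 1*(-229))/(-19) = (7394 + 229)*(-1/19) = 7623*(-1/19) = -7623/19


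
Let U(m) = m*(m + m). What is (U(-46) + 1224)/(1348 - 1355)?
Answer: -5456/7 ≈ -779.43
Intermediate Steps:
U(m) = 2*m² (U(m) = m*(2*m) = 2*m²)
(U(-46) + 1224)/(1348 - 1355) = (2*(-46)² + 1224)/(1348 - 1355) = (2*2116 + 1224)/(-7) = (4232 + 1224)*(-⅐) = 5456*(-⅐) = -5456/7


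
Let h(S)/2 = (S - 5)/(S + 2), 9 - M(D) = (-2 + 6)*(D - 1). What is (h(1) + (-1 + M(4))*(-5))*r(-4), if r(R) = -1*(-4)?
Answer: 208/3 ≈ 69.333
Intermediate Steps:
M(D) = 13 - 4*D (M(D) = 9 - (-2 + 6)*(D - 1) = 9 - 4*(-1 + D) = 9 - (-4 + 4*D) = 9 + (4 - 4*D) = 13 - 4*D)
r(R) = 4
h(S) = 2*(-5 + S)/(2 + S) (h(S) = 2*((S - 5)/(S + 2)) = 2*((-5 + S)/(2 + S)) = 2*(-5 + S)/(2 + S))
(h(1) + (-1 + M(4))*(-5))*r(-4) = (2*(-5 + 1)/(2 + 1) + (-1 + (13 - 4*4))*(-5))*4 = (2*(-4)/3 + (-1 + (13 - 16))*(-5))*4 = (2*(1/3)*(-4) + (-1 - 3)*(-5))*4 = (-8/3 - 4*(-5))*4 = (-8/3 + 20)*4 = (52/3)*4 = 208/3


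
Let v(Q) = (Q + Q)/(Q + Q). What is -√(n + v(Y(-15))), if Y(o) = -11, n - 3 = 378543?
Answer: -√378547 ≈ -615.26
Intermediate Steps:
n = 378546 (n = 3 + 378543 = 378546)
v(Q) = 1 (v(Q) = (2*Q)/((2*Q)) = (2*Q)*(1/(2*Q)) = 1)
-√(n + v(Y(-15))) = -√(378546 + 1) = -√378547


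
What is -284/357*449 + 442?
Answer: 30278/357 ≈ 84.812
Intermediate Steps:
-284/357*449 + 442 = -127516/357 + 442 = 30278/357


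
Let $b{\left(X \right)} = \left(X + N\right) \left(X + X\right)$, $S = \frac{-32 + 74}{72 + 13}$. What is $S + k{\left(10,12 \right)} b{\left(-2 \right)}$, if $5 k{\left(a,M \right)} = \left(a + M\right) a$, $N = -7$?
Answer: $\frac{134682}{85} \approx 1584.5$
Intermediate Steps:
$k{\left(a,M \right)} = \frac{a \left(M + a\right)}{5}$ ($k{\left(a,M \right)} = \frac{\left(a + M\right) a}{5} = \frac{\left(M + a\right) a}{5} = \frac{a \left(M + a\right)}{5}$)
$S = \frac{42}{85} \approx 0.49412$
$b{\left(X \right)} = 2 X \left(-7 + X\right)$ ($b{\left(X \right)} = \left(X - 7\right) \left(X + X\right) = \left(-7 + X\right) 2 X = 2 X \left(-7 + X\right)$)
$S + k{\left(10,12 \right)} b{\left(-2 \right)} = \frac{42}{85} + \frac{1}{5} \cdot 10 \left(12 + 10\right) 2 \left(-2\right) \left(-7 - 2\right) = \frac{42}{85} + \frac{1}{5} \cdot 10 \cdot 22 \cdot 2 \left(-2\right) \left(-9\right) = \frac{42}{85} + 44 \cdot 36 = \frac{42}{85} + 1584 = \frac{134682}{85}$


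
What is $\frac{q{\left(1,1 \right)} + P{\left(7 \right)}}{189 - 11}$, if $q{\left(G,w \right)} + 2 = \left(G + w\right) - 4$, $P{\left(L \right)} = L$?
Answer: $\frac{3}{178} \approx 0.016854$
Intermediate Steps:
$q{\left(G,w \right)} = -6 + G + w$ ($q{\left(G,w \right)} = -2 - \left(4 - G - w\right) = -2 + \left(-4 + G + w\right) = -6 + G + w$)
$\frac{q{\left(1,1 \right)} + P{\left(7 \right)}}{189 - 11} = \frac{\left(-6 + 1 + 1\right) + 7}{189 - 11} = \frac{-4 + 7}{178} = 3 \cdot \frac{1}{178} = \frac{3}{178}$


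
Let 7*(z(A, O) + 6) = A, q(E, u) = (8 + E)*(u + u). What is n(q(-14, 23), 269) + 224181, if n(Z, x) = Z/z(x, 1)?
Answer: 50887155/227 ≈ 2.2417e+5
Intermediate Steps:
q(E, u) = 2*u*(8 + E) (q(E, u) = (8 + E)*(2*u) = 2*u*(8 + E))
z(A, O) = -6 + A/7
n(Z, x) = Z/(-6 + x/7)
n(q(-14, 23), 269) + 224181 = 7*(2*23*(8 - 14))/(-42 + 269) + 224181 = 7*(2*23*(-6))/227 + 224181 = 7*(-276)*(1/227) + 224181 = -1932/227 + 224181 = 50887155/227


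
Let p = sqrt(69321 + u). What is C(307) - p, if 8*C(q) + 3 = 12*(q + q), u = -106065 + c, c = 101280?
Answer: 7365/8 - 2*sqrt(16134) ≈ 666.59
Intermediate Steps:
u = -4785 (u = -106065 + 101280 = -4785)
p = 2*sqrt(16134) (p = sqrt(69321 - 4785) = sqrt(64536) = 2*sqrt(16134) ≈ 254.04)
C(q) = -3/8 + 3*q (C(q) = -3/8 + (12*(q + q))/8 = -3/8 + (12*(2*q))/8 = -3/8 + (24*q)/8 = -3/8 + 3*q)
C(307) - p = (-3/8 + 3*307) - 2*sqrt(16134) = (-3/8 + 921) - 2*sqrt(16134) = 7365/8 - 2*sqrt(16134)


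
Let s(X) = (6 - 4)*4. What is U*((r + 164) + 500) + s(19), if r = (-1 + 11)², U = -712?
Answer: -543960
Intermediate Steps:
r = 100 (r = 10² = 100)
s(X) = 8 (s(X) = 2*4 = 8)
U*((r + 164) + 500) + s(19) = -712*((100 + 164) + 500) + 8 = -712*(264 + 500) + 8 = -712*764 + 8 = -543968 + 8 = -543960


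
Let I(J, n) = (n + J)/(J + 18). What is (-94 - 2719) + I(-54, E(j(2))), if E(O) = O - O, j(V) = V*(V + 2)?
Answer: -5623/2 ≈ -2811.5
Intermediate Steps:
j(V) = V*(2 + V)
E(O) = 0
I(J, n) = (J + n)/(18 + J)
(-94 - 2719) + I(-54, E(j(2))) = (-94 - 2719) + (-54 + 0)/(18 - 54) = -2813 - 54/(-36) = -2813 - 1/36*(-54) = -2813 + 3/2 = -5623/2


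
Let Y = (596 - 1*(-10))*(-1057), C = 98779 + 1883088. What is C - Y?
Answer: 2622409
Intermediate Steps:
C = 1981867
Y = -640542 (Y = (596 + 10)*(-1057) = 606*(-1057) = -640542)
C - Y = 1981867 - 1*(-640542) = 1981867 + 640542 = 2622409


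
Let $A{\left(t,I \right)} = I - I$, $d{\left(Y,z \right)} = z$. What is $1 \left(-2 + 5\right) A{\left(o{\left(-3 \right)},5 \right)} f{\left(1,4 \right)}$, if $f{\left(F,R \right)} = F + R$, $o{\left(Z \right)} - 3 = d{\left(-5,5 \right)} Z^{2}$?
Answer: $0$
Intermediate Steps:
$o{\left(Z \right)} = 3 + 5 Z^{2}$
$A{\left(t,I \right)} = 0$
$1 \left(-2 + 5\right) A{\left(o{\left(-3 \right)},5 \right)} f{\left(1,4 \right)} = 1 \left(-2 + 5\right) 0 \left(1 + 4\right) = 1 \cdot 3 \cdot 0 \cdot 5 = 3 \cdot 0 \cdot 5 = 0 \cdot 5 = 0$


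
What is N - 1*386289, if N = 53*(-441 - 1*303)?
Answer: -425721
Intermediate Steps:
N = -39432 (N = 53*(-441 - 303) = 53*(-744) = -39432)
N - 1*386289 = -39432 - 1*386289 = -39432 - 386289 = -425721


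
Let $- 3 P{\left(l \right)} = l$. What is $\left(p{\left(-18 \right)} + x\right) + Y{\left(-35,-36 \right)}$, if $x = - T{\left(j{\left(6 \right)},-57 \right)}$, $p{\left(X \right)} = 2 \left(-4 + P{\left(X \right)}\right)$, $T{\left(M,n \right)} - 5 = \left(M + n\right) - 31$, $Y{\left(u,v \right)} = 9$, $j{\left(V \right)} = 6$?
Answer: $90$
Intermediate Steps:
$P{\left(l \right)} = - \frac{l}{3}$
$T{\left(M,n \right)} = -26 + M + n$ ($T{\left(M,n \right)} = 5 - \left(31 - M - n\right) = 5 + \left(-31 + M + n\right) = -26 + M + n$)
$p{\left(X \right)} = -8 - \frac{2 X}{3}$ ($p{\left(X \right)} = 2 \left(-4 - \frac{X}{3}\right) = -8 - \frac{2 X}{3}$)
$x = 77$ ($x = - (-26 + 6 - 57) = \left(-1\right) \left(-77\right) = 77$)
$\left(p{\left(-18 \right)} + x\right) + Y{\left(-35,-36 \right)} = \left(\left(-8 - -12\right) + 77\right) + 9 = \left(\left(-8 + 12\right) + 77\right) + 9 = \left(4 + 77\right) + 9 = 81 + 9 = 90$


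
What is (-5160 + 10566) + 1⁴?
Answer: 5407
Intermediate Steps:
(-5160 + 10566) + 1⁴ = 5406 + 1 = 5407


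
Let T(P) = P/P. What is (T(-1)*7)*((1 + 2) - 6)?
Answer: -21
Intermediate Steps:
T(P) = 1
(T(-1)*7)*((1 + 2) - 6) = (1*7)*((1 + 2) - 6) = 7*(3 - 6) = 7*(-3) = -21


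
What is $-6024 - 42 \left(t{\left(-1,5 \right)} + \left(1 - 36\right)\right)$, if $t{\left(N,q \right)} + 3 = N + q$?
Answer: $-4596$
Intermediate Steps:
$t{\left(N,q \right)} = -3 + N + q$ ($t{\left(N,q \right)} = -3 + \left(N + q\right) = -3 + N + q$)
$-6024 - 42 \left(t{\left(-1,5 \right)} + \left(1 - 36\right)\right) = -6024 - 42 \left(\left(-3 - 1 + 5\right) + \left(1 - 36\right)\right) = -6024 - 42 \left(1 + \left(1 - 36\right)\right) = -6024 - 42 \left(1 - 35\right) = -6024 - -1428 = -6024 + 1428 = -4596$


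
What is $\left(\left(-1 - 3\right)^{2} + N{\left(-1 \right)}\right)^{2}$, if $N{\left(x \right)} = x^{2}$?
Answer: $289$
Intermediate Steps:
$\left(\left(-1 - 3\right)^{2} + N{\left(-1 \right)}\right)^{2} = \left(\left(-1 - 3\right)^{2} + \left(-1\right)^{2}\right)^{2} = \left(\left(-4\right)^{2} + 1\right)^{2} = \left(16 + 1\right)^{2} = 17^{2} = 289$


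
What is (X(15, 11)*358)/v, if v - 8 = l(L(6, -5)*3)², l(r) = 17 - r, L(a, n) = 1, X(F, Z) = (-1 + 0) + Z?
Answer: 895/51 ≈ 17.549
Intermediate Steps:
X(F, Z) = -1 + Z
v = 204 (v = 8 + (17 - 3)² = 8 + 14² = 8 + 196 = 204)
(X(15, 11)*358)/v = ((-1 + 11)*358)/204 = (10*358)*(1/204) = 3580*(1/204) = 895/51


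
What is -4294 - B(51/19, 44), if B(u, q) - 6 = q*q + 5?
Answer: -6241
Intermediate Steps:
B(u, q) = 11 + q**2 (B(u, q) = 6 + (q*q + 5) = 6 + (q**2 + 5) = 6 + (5 + q**2) = 11 + q**2)
-4294 - B(51/19, 44) = -4294 - (11 + 44**2) = -4294 - (11 + 1936) = -4294 - 1*1947 = -4294 - 1947 = -6241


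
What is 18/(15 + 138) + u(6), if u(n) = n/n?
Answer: 19/17 ≈ 1.1176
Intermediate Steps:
u(n) = 1
18/(15 + 138) + u(6) = 18/(15 + 138) + 1 = 18/153 + 1 = (1/153)*18 + 1 = 2/17 + 1 = 19/17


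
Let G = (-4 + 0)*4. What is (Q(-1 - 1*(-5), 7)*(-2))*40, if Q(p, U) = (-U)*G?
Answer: -8960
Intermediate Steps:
G = -16 (G = -4*4 = -16)
Q(p, U) = 16*U (Q(p, U) = -U*(-16) = 16*U)
(Q(-1 - 1*(-5), 7)*(-2))*40 = ((16*7)*(-2))*40 = (112*(-2))*40 = -224*40 = -8960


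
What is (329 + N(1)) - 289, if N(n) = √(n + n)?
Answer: 40 + √2 ≈ 41.414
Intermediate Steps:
N(n) = √2*√n (N(n) = √(2*n) = √2*√n)
(329 + N(1)) - 289 = (329 + √2*√1) - 289 = (329 + √2*1) - 289 = (329 + √2) - 289 = 40 + √2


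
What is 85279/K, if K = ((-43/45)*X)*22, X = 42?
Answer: -1279185/13244 ≈ -96.586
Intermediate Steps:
K = -13244/15 (K = (-43/45*42)*22 = (-43*1/45*42)*22 = -43/45*42*22 = -602/15*22 = -13244/15 ≈ -882.93)
85279/K = 85279/(-13244/15) = 85279*(-15/13244) = -1279185/13244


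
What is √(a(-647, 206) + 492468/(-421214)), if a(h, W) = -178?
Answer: 2*I*√1986775876990/210607 ≈ 13.385*I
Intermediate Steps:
√(a(-647, 206) + 492468/(-421214)) = √(-178 + 492468/(-421214)) = √(-178 + 492468*(-1/421214)) = √(-178 - 246234/210607) = √(-37734280/210607) = 2*I*√1986775876990/210607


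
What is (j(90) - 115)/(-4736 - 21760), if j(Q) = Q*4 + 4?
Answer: -83/8832 ≈ -0.0093976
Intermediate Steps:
j(Q) = 4 + 4*Q (j(Q) = 4*Q + 4 = 4 + 4*Q)
(j(90) - 115)/(-4736 - 21760) = ((4 + 4*90) - 115)/(-4736 - 21760) = ((4 + 360) - 115)/(-26496) = (364 - 115)*(-1/26496) = 249*(-1/26496) = -83/8832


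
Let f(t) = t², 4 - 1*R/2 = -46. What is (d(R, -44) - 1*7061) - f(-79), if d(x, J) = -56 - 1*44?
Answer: -13402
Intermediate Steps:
R = 100 (R = 8 - 2*(-46) = 8 + 92 = 100)
d(x, J) = -100 (d(x, J) = -56 - 44 = -100)
(d(R, -44) - 1*7061) - f(-79) = (-100 - 1*7061) - 1*(-79)² = (-100 - 7061) - 1*6241 = -7161 - 6241 = -13402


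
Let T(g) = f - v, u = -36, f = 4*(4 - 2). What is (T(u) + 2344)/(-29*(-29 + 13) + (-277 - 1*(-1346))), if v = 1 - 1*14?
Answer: 2365/1533 ≈ 1.5427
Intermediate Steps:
f = 8 (f = 4*2 = 8)
v = -13 (v = 1 - 14 = -13)
T(g) = 21 (T(g) = 8 - 1*(-13) = 8 + 13 = 21)
(T(u) + 2344)/(-29*(-29 + 13) + (-277 - 1*(-1346))) = (21 + 2344)/(-29*(-29 + 13) + (-277 - 1*(-1346))) = 2365/(-29*(-16) + (-277 + 1346)) = 2365/(464 + 1069) = 2365/1533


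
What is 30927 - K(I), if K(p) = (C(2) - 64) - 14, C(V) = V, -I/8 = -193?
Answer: 31003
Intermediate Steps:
I = 1544 (I = -8*(-193) = 1544)
K(p) = -76 (K(p) = (2 - 64) - 14 = -62 - 14 = -76)
30927 - K(I) = 30927 - 1*(-76) = 30927 + 76 = 31003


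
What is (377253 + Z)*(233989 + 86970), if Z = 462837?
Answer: 269634446310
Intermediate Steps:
(377253 + Z)*(233989 + 86970) = (377253 + 462837)*(233989 + 86970) = 840090*320959 = 269634446310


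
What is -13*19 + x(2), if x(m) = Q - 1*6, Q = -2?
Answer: -255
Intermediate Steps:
x(m) = -8 (x(m) = -2 - 1*6 = -2 - 6 = -8)
-13*19 + x(2) = -13*19 - 8 = -247 - 8 = -255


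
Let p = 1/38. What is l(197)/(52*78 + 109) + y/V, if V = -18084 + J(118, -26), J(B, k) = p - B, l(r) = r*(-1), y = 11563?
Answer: -393267197/576165275 ≈ -0.68256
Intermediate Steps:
p = 1/38 ≈ 0.026316
l(r) = -r
J(B, k) = 1/38 - B
V = -691675/38 (V = -18084 + (1/38 - 1*118) = -18084 + (1/38 - 118) = -18084 - 4483/38 = -691675/38 ≈ -18202.)
l(197)/(52*78 + 109) + y/V = (-1*197)/(52*78 + 109) + 11563/(-691675/38) = -197/(4056 + 109) + 11563*(-38/691675) = -197/4165 - 439394/691675 = -393267197/576165275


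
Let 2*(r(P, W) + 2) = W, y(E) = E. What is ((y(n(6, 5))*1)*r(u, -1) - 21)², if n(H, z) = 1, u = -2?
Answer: 2209/4 ≈ 552.25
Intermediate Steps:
r(P, W) = -2 + W/2
((y(n(6, 5))*1)*r(u, -1) - 21)² = ((1*1)*(-2 + (½)*(-1)) - 21)² = (1*(-2 - ½) - 21)² = (1*(-5/2) - 21)² = (-5/2 - 21)² = (-47/2)² = 2209/4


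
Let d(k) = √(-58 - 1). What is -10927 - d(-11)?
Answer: -10927 - I*√59 ≈ -10927.0 - 7.6811*I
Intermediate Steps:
d(k) = I*√59 (d(k) = √(-59) = I*√59)
-10927 - d(-11) = -10927 - I*√59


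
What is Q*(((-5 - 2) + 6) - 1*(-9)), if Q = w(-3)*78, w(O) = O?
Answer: -1872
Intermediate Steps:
Q = -234 (Q = -3*78 = -234)
Q*(((-5 - 2) + 6) - 1*(-9)) = -234*(((-5 - 2) + 6) - 1*(-9)) = -234*((-7 + 6) + 9) = -234*(-1 + 9) = -234*8 = -1872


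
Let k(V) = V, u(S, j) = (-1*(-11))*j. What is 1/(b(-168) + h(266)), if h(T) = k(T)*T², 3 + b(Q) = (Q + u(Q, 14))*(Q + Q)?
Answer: 1/18825797 ≈ 5.3119e-8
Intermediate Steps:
u(S, j) = 11*j
b(Q) = -3 + 2*Q*(154 + Q) (b(Q) = -3 + (Q + 11*14)*(Q + Q) = -3 + (Q + 154)*(2*Q) = -3 + (154 + Q)*(2*Q) = -3 + 2*Q*(154 + Q))
h(T) = T³ (h(T) = T*T² = T³)
1/(b(-168) + h(266)) = 1/((-3 + 2*(-168)² + 308*(-168)) + 266³) = 1/((-3 + 2*28224 - 51744) + 18821096) = 1/((-3 + 56448 - 51744) + 18821096) = 1/(4701 + 18821096) = 1/18825797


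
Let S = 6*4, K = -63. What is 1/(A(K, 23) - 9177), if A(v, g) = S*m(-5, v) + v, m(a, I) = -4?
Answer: -1/9336 ≈ -0.00010711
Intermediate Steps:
S = 24
A(v, g) = -96 + v (A(v, g) = 24*(-4) + v = -96 + v)
1/(A(K, 23) - 9177) = 1/((-96 - 63) - 9177) = 1/(-159 - 9177) = 1/(-9336) = -1/9336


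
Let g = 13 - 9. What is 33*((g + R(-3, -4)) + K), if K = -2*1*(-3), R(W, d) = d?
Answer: 198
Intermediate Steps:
g = 4
K = 6 (K = -2*(-3) = 6)
33*((g + R(-3, -4)) + K) = 33*((4 - 4) + 6) = 33*(0 + 6) = 33*6 = 198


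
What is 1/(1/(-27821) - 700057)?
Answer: -27821/19476285798 ≈ -1.4285e-6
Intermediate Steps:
1/(1/(-27821) - 700057) = 1/(-1/27821 - 700057) = 1/(-19476285798/27821) = -27821/19476285798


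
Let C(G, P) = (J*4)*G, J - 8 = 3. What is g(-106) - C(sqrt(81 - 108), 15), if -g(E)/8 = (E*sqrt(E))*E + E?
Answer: 848 - 89888*I*sqrt(106) - 132*I*sqrt(3) ≈ 848.0 - 9.2568e+5*I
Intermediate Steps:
J = 11 (J = 8 + 3 = 11)
C(G, P) = 44*G (C(G, P) = (11*4)*G = 44*G)
g(E) = -8*E - 8*E**(5/2) (g(E) = -8*((E*sqrt(E))*E + E) = -8*(E**(3/2)*E + E) = -8*(E**(5/2) + E) = -8*(E + E**(5/2)) = -8*E - 8*E**(5/2))
g(-106) - C(sqrt(81 - 108), 15) = (-8*(-106) - 89888*I*sqrt(106)) - 44*sqrt(81 - 108) = (848 - 89888*I*sqrt(106)) - 44*sqrt(-27) = (848 - 89888*I*sqrt(106)) - 44*3*I*sqrt(3) = (848 - 89888*I*sqrt(106)) - 132*I*sqrt(3) = 848 - 89888*I*sqrt(106) - 132*I*sqrt(3)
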